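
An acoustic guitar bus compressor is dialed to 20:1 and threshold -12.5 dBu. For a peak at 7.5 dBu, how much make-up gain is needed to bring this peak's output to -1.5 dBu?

The peak compresses to -12.5 + 20/20 = -11.5 dBu.
To reach -1.5 dBu requires -1.5 − (-11.5) = 10 dB of make-up.

10 dB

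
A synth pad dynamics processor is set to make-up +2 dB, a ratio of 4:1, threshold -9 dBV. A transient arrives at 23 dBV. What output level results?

The input is 32 dB above the -9 dBV threshold.
At 4:1 the overshoot is divided by 4, leaving 8 dB above threshold.
Output = -9 + 8 = -1 dBV; make-up adds 2 dB, giving 1 dBV.

1 dBV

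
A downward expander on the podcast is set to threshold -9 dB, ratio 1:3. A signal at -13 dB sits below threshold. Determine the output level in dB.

Undershoot = (-9) − (-13) = 4 dB.
At 1:3, that expands to 12 dB under threshold.
Output = -9 − 12 = -21 dB.

-21 dB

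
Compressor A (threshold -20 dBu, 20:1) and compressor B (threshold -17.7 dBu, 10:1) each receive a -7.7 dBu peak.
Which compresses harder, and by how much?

A, by 2.685 dB

A: overshoot 12.3 dB → output overshoot 0.615 dB → GR 11.685 dB.
B: overshoot 10 dB → output overshoot 1 dB → GR 9 dB.
Difference: 2.685 dB in favour of A.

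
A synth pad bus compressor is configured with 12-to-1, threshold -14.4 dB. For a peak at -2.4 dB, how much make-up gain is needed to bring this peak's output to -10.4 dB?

Without make-up, output = threshold + overshoot/12 = -14.4 + 1 = -13.4 dB.
Gap to target: 3 dB.

3 dB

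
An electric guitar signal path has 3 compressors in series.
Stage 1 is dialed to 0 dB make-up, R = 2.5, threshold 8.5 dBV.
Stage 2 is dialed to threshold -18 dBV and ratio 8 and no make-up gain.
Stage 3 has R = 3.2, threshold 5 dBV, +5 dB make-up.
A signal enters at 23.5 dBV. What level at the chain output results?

-8.9375 dBV

Stage 1: 15 dB above 8.5 dBV, reduced 2.5:1 to 6 dB above → 14.5 dBV.
Stage 2: overshoot 32.5 dB → 32.5/8 = 4.0625 dB → -13.9375 dBV.
Stage 3: below threshold (-13.9375 ≤ 5); passes unchanged; make-up brings it to -8.9375 dBV.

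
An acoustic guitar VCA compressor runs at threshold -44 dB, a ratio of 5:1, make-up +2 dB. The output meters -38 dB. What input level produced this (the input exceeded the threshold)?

Before make-up, the level was -38 − 2 = -40 dB.
That's 4 dB above the -44 dB threshold.
Undo the ratio: input overshoot = 4 × 5 = 20 dB, giving input = -24 dB.

-24 dB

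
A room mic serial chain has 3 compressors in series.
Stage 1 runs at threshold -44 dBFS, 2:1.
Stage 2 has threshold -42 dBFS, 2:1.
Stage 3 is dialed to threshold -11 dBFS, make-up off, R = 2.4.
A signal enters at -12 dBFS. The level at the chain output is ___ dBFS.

-35 dBFS

Stage 1: -12 dBFS is 32 dB over -44 dBFS; at 2:1 that becomes 16 dB over, giving -28 dBFS.
Stage 2: overshoot 14 dB → 14/2 = 7 dB → -35 dBFS.
Stage 3: below threshold (-35 ≤ -11); passes unchanged; output -35 dBFS.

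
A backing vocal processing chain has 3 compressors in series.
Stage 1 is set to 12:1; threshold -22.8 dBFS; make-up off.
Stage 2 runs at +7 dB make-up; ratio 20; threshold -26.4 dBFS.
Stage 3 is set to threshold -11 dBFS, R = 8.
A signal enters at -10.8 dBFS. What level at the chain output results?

Stage 1: overshoot 12 dB → 12/12 = 1 dB → -21.8 dBFS.
Stage 2: 4.6 dB above -26.4 dBFS, reduced 20:1 to 0.23 dB above → -26.17 dBFS; +7 dB make-up → -19.17 dBFS.
Stage 3: -19.17 dBFS is at or below the -11 dBFS threshold — no compression; output -19.17 dBFS.

-19.17 dBFS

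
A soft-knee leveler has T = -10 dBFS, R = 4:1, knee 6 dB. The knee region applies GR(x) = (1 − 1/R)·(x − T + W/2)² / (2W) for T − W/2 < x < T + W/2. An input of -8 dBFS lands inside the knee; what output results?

x − T + W/2 = -8 − (-10) + 3 = 5.
GR = (1 − 1/4) × 5² / 12 = 0.75 × 25 / 12 = 1.5625 dB.
Output = -8 − 1.5625 = -9.5625 dBFS.

-9.5625 dBFS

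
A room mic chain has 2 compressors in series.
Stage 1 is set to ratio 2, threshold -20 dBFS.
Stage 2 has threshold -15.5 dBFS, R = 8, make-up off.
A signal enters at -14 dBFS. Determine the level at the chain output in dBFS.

Stage 1: -14 dBFS is 6 dB over -20 dBFS; at 2:1 that becomes 3 dB over, giving -17 dBFS.
Stage 2: -17 dBFS ≤ -15.5 dBFS, so stage 2 doesn't engage; output -17 dBFS.

-17 dBFS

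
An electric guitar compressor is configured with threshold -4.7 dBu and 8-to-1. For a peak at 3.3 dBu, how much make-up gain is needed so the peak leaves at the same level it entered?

Without make-up, output = threshold + overshoot/8 = -4.7 + 1 = -3.7 dBu.
Gap to target: 7 dB.

7 dB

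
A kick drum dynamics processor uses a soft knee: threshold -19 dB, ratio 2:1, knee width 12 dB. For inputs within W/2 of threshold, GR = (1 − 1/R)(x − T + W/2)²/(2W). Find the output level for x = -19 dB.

x − T + W/2 = -19 − (-19) + 6 = 6.
GR = (1 − 1/2) × 6² / 24 = 0.5 × 36 / 24 = 0.75 dB.
Output = -19 − 0.75 = -19.75 dB.

-19.75 dB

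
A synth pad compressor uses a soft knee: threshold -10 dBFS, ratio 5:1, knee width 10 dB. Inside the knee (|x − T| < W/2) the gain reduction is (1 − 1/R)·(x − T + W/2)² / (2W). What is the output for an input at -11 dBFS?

x − T + W/2 = -11 − (-10) + 5 = 4.
GR = (1 − 1/5) × 4² / 20 = 0.8 × 16 / 20 = 0.64 dB.
Output = -11 − 0.64 = -11.64 dBFS.

-11.64 dBFS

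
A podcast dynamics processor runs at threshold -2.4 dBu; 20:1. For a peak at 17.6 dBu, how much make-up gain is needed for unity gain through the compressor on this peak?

Without make-up, output = threshold + overshoot/20 = -2.4 + 1 = -1.4 dBu.
Gap to target: 19 dB.

19 dB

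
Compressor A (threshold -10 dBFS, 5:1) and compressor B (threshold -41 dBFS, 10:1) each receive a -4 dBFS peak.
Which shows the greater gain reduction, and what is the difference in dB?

A: GR = 6 − 6/5 = 4.8 dB.
B: GR = 37 − 37/10 = 33.3 dB.
B applies 28.5 dB more gain reduction.

B, by 28.5 dB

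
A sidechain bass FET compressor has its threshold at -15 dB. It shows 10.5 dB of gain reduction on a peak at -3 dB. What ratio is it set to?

Input overshoot = -3 − (-15) = 12 dB.
Output overshoot = 12 − 10.5 = 1.5 dB.
Ratio = input overshoot / output overshoot = 12 / 1.5 = 8.

8:1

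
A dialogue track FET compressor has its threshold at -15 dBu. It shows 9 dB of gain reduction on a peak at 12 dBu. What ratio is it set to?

Input overshoot = 12 − (-15) = 27 dB.
Output overshoot = 27 − 9 = 18 dB.
Ratio = input overshoot / output overshoot = 27 / 18 = 1.5.

1.5:1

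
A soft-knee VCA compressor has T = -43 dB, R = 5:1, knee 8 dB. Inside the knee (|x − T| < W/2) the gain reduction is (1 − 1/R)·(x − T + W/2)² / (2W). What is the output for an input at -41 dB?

x − T + W/2 = -41 − (-43) + 4 = 6.
GR = (1 − 1/5) × 6² / 16 = 0.8 × 36 / 16 = 1.8 dB.
Output = -41 − 1.8 = -42.8 dB.

-42.8 dB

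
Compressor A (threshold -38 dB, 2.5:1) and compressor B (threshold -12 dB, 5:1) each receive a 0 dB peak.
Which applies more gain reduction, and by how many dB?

A, by 13.2 dB

A: GR = 38 − 38/2.5 = 22.8 dB.
B: GR = 12 − 12/5 = 9.6 dB.
A reduces 13.2 dB more.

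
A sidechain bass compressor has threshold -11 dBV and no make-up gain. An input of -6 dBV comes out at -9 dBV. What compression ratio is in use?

Input overshoot = -6 − (-11) = 5 dB; output overshoot = -9 − (-11) = 2 dB.
Ratio = 5 / 2 = 2.5.

2.5:1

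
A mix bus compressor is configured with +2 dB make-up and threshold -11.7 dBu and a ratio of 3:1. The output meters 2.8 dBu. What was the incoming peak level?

25.8 dBu

Remove make-up: 2.8 − 2 = 0.8 dBu.
That's 12.5 dB above the -11.7 dBu threshold.
Undo the ratio: input overshoot = 12.5 × 3 = 37.5 dB, giving input = 25.8 dBu.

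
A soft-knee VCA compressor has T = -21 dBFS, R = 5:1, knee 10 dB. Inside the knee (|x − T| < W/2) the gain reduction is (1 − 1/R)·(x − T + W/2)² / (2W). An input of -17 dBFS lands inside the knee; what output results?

-20.24 dBFS

x − T + W/2 = -17 − (-21) + 5 = 9.
GR = (1 − 1/5) × 9² / 20 = 0.8 × 81 / 20 = 3.24 dB.
Output = -17 − 3.24 = -20.24 dBFS.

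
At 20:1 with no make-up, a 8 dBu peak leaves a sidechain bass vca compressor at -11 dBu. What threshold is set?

-12 dBu

Let T be the threshold. Output overshoot = (input overshoot)/R, so -11 − T = (8 − T)/20.
20·(-11 − T) = 8 − T → 19·T = -220 − 8 = -228.
T = -228/19 = -12 dBu.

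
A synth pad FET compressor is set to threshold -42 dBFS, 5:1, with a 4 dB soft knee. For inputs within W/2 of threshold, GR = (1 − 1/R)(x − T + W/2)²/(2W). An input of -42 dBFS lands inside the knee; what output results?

x − T + W/2 = -42 − (-42) + 2 = 2.
GR = (1 − 1/5) × 2² / 8 = 0.8 × 4 / 8 = 0.4 dB.
Output = -42 − 0.4 = -42.4 dBFS.

-42.4 dBFS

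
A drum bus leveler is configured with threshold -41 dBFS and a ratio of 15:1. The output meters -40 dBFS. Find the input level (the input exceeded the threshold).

-26 dBFS

The compressed level sits -40 − (-41) = 1 dB over threshold.
Before 15:1 compression the overshoot was 1 × 15 = 15 dB, so input = -41 + 15 = -26 dBFS.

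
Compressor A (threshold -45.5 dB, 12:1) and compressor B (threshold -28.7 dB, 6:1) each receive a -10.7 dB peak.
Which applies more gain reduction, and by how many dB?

A: 34.8 dB over, compressed to 2.9 dB over, so 31.9 dB of GR.
B: 18 dB over, compressed to 3 dB over, so 15 dB of GR.
A applies 16.9 dB more gain reduction.

A, by 16.9 dB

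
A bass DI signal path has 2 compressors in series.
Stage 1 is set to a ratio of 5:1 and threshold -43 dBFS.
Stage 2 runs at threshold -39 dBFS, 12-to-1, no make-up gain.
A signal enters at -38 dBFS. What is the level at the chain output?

Stage 1: overshoot 5 dB → 5/5 = 1 dB → -42 dBFS.
Stage 2: -42 dBFS is at or below the -39 dBFS threshold — no compression; output -42 dBFS.

-42 dBFS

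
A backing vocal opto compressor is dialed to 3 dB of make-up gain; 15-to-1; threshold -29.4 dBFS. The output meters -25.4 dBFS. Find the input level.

-14.4 dBFS

Remove make-up: -25.4 − 3 = -28.4 dBFS.
That's 1 dB above the -29.4 dBFS threshold.
Input overshoot = R × output overshoot = 15 dB → input = -29.4 + 15 = -14.4 dBFS.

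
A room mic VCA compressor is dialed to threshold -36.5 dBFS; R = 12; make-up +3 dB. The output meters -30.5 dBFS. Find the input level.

-0.5 dBFS

Remove make-up: -30.5 − 3 = -33.5 dBFS.
The compressed level sits -33.5 − (-36.5) = 3 dB over threshold.
Before 12:1 compression the overshoot was 3 × 12 = 36 dB, so input = -36.5 + 36 = -0.5 dBFS.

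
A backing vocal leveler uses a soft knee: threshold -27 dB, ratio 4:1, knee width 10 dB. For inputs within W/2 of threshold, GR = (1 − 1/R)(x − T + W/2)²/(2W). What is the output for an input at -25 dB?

x − T + W/2 = -25 − (-27) + 5 = 7.
GR = (1 − 1/4) × 7² / 20 = 0.75 × 49 / 20 = 1.8375 dB.
Output = -25 − 1.8375 = -26.8375 dB.

-26.8375 dB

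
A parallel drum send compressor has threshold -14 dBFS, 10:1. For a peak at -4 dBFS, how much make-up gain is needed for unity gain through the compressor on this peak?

9 dB

Overshoot 10 dB → 10/10 = 1 dB after compression, so the compressed level is -14 + 1 = -13 dBFS.
Make-up = target − compressed = -4 − (-13) = 9 dB.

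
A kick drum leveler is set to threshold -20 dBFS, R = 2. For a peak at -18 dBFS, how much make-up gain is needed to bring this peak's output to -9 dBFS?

10 dB

Overshoot 2 dB → 2/2 = 1 dB after compression, so the compressed level is -20 + 1 = -19 dBFS.
Make-up = target − compressed = -9 − (-19) = 10 dB.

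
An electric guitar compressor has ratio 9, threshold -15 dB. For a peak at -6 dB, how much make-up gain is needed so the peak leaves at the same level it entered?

Overshoot 9 dB → 9/9 = 1 dB after compression, so the compressed level is -15 + 1 = -14 dB.
Make-up = target − compressed = -6 − (-14) = 8 dB.

8 dB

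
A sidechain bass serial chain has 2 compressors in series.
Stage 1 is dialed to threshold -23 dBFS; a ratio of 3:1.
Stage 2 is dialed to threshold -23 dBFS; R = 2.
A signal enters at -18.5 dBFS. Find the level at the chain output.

-22.25 dBFS

Stage 1: 4.5 dB above -23 dBFS, reduced 3:1 to 1.5 dB above → -21.5 dBFS.
Stage 2: -21.5 dBFS is 1.5 dB over -23 dBFS; at 2:1 that becomes 0.75 dB over, giving -22.25 dBFS.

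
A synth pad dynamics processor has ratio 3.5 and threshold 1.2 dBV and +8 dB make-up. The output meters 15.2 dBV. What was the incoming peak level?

22.2 dBV

Stripping the +8 dB make-up gives 7.2 dBV at the gain stage.
Post-compression overshoot = 7.2 − 1.2 = 6 dB.
Before 3.5:1 compression the overshoot was 6 × 3.5 = 21 dB, so input = 1.2 + 21 = 22.2 dBV.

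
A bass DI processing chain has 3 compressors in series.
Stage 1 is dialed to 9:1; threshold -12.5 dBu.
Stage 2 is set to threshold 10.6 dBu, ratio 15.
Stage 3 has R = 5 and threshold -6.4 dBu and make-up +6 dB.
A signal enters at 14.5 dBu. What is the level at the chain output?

Stage 1: 14.5 dBu is 27 dB over -12.5 dBu; at 9:1 that becomes 3 dB over, giving -9.5 dBu.
Stage 2: -9.5 dBu is at or below the 10.6 dBu threshold — no compression; output -9.5 dBu.
Stage 3: below threshold (-9.5 ≤ -6.4); passes unchanged; make-up brings it to -3.5 dBu.

-3.5 dBu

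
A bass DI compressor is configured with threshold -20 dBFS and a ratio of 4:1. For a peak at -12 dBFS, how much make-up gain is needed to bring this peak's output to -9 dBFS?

Without make-up, output = threshold + overshoot/4 = -20 + 2 = -18 dBFS.
Gap to target: 9 dB.

9 dB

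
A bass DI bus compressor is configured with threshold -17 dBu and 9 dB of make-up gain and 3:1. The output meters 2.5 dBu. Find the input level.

Stripping the +9 dB make-up gives -6.5 dBu at the gain stage.
That's 10.5 dB above the -17 dBu threshold.
Input overshoot = R × output overshoot = 31.5 dB → input = -17 + 31.5 = 14.5 dBu.

14.5 dBu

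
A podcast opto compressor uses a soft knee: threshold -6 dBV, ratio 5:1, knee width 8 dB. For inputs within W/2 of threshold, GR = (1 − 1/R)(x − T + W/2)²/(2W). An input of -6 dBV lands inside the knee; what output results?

x − T + W/2 = -6 − (-6) + 4 = 4.
GR = (1 − 1/5) × 4² / 16 = 0.8 × 16 / 16 = 0.8 dB.
Output = -6 − 0.8 = -6.8 dBV.

-6.8 dBV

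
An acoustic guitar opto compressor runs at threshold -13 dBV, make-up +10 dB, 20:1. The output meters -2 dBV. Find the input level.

Before make-up, the level was -2 − 10 = -12 dBV.
That's 1 dB above the -13 dBV threshold.
Input overshoot = R × output overshoot = 20 dB → input = -13 + 20 = 7 dBV.

7 dBV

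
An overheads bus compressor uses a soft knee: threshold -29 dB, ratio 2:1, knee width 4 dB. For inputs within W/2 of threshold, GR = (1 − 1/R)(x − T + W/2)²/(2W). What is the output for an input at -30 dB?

x − T + W/2 = -30 − (-29) + 2 = 1.
GR = (1 − 1/2) × 1² / 8 = 0.5 × 1 / 8 = 0.0625 dB.
Output = -30 − 0.0625 = -30.0625 dB.

-30.0625 dB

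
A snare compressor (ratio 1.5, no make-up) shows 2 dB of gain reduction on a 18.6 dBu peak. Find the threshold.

12.6 dBu

Let T be the threshold. Output overshoot = (input overshoot)/R, so 16.6 − T = (18.6 − T)/1.5.
1.5·(16.6 − T) = 18.6 − T → 0.5·T = 24.9 − 18.6 = 6.3.
T = 6.3/0.5 = 12.6 dBu.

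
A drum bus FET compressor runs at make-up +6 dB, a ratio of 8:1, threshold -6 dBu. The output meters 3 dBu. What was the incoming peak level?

18 dBu

Before make-up, the level was 3 − 6 = -3 dBu.
That's 3 dB above the -6 dBu threshold.
Input overshoot = R × output overshoot = 24 dB → input = -6 + 24 = 18 dBu.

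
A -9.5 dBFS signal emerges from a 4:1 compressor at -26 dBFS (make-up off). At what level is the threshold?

Let T be the threshold. Output overshoot = (input overshoot)/R, so -26 − T = (-9.5 − T)/4.
4·(-26 − T) = -9.5 − T → 3·T = -104 − (-9.5) = -94.5.
T = -94.5/3 = -31.5 dBFS.

-31.5 dBFS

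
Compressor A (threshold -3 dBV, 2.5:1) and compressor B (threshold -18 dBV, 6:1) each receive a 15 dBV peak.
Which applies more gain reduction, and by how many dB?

B, by 16.7 dB

A: 18 dB over, compressed to 7.2 dB over, so 10.8 dB of GR.
B: 33 dB over, compressed to 5.5 dB over, so 27.5 dB of GR.
B reduces 16.7 dB more.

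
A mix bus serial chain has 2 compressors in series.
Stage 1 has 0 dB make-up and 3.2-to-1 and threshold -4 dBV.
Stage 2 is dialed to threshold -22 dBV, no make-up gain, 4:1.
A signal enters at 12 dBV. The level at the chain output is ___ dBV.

-16.25 dBV

Stage 1: 16 dB above -4 dBV, reduced 3.2:1 to 5 dB above → 1 dBV.
Stage 2: 1 dBV is 23 dB over -22 dBV; at 4:1 that becomes 5.75 dB over, giving -16.25 dBV.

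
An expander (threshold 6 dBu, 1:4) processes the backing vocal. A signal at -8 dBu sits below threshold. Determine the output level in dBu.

Undershoot = 6 − (-8) = 14 dB.
At 1:4, that expands to 56 dB under threshold.
Output = 6 − 56 = -50 dBu.

-50 dBu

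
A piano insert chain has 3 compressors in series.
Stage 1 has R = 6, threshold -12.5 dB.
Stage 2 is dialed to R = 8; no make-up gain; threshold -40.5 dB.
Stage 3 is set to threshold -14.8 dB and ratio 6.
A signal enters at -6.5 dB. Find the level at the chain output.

Stage 1: overshoot 6 dB → 6/6 = 1 dB → -11.5 dB.
Stage 2: 29 dB above -40.5 dB, reduced 8:1 to 3.625 dB above → -36.875 dB.
Stage 3: -36.875 dB is at or below the -14.8 dB threshold — no compression; output -36.875 dB.

-36.875 dB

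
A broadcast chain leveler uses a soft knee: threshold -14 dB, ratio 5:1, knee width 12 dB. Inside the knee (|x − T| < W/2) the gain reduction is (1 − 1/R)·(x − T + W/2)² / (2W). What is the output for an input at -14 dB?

x − T + W/2 = -14 − (-14) + 6 = 6.
GR = (1 − 1/5) × 6² / 24 = 0.8 × 36 / 24 = 1.2 dB.
Output = -14 − 1.2 = -15.2 dB.

-15.2 dB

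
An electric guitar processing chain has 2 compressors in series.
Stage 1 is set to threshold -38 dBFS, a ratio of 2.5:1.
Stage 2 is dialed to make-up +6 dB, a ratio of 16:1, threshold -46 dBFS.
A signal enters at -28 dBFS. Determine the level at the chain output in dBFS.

Stage 1: 10 dB above -38 dBFS, reduced 2.5:1 to 4 dB above → -34 dBFS.
Stage 2: overshoot 12 dB → 12/16 = 0.75 dB → -45.25 dBFS; +6 dB make-up → -39.25 dBFS.

-39.25 dBFS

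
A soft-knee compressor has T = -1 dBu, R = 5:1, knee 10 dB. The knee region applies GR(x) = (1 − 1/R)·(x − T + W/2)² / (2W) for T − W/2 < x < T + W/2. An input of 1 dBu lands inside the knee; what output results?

x − T + W/2 = 1 − (-1) + 5 = 7.
GR = (1 − 1/5) × 7² / 20 = 0.8 × 49 / 20 = 1.96 dB.
Output = 1 − 1.96 = -0.96 dBu.

-0.96 dBu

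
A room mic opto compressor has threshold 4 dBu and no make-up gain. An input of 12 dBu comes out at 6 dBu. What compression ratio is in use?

4:1

Input overshoot = 12 − 4 = 8 dB; output overshoot = 6 − 4 = 2 dB.
Ratio = 8 / 2 = 4.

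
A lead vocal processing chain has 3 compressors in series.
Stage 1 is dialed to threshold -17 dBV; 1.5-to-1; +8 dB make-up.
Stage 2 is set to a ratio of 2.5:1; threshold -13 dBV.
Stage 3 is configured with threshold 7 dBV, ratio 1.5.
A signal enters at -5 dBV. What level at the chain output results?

Stage 1: overshoot 12 dB → 12/1.5 = 8 dB → -9 dBV; +8 dB make-up → -1 dBV.
Stage 2: overshoot 12 dB → 12/2.5 = 4.8 dB → -8.2 dBV.
Stage 3: -8.2 dBV ≤ 7 dBV, so stage 3 doesn't engage; output -8.2 dBV.

-8.2 dBV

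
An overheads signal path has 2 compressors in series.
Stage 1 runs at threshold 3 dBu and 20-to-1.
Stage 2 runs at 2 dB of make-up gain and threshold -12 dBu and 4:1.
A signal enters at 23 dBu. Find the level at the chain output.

Stage 1: 23 dBu is 20 dB over 3 dBu; at 20:1 that becomes 1 dB over, giving 4 dBu.
Stage 2: overshoot 16 dB → 16/4 = 4 dB → -8 dBu; +2 dB make-up → -6 dBu.

-6 dBu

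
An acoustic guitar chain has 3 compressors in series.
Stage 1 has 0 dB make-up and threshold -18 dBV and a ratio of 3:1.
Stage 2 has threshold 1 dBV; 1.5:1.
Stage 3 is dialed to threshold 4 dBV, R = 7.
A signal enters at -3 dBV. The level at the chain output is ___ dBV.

Stage 1: 15 dB above -18 dBV, reduced 3:1 to 5 dB above → -13 dBV.
Stage 2: -13 dBV ≤ 1 dBV, so stage 2 doesn't engage; output -13 dBV.
Stage 3: -13 dBV is at or below the 4 dBV threshold — no compression; output -13 dBV.

-13 dBV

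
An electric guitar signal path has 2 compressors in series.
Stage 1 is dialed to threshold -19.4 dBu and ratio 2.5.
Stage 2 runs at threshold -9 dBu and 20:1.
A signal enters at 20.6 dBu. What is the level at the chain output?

Stage 1: 20.6 dBu is 40 dB over -19.4 dBu; at 2.5:1 that becomes 16 dB over, giving -3.4 dBu.
Stage 2: overshoot 5.6 dB → 5.6/20 = 0.28 dB → -8.72 dBu.

-8.72 dBu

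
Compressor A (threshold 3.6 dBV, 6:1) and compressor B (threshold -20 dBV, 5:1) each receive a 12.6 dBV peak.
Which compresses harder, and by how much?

B, by 18.58 dB

A: GR = 9 − 9/6 = 7.5 dB.
B: GR = 32.6 − 32.6/5 = 26.08 dB.
Difference: 18.58 dB in favour of B.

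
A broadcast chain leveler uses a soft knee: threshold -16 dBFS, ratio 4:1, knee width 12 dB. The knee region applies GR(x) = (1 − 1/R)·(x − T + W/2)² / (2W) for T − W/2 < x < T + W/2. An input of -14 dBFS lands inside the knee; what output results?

-16 dBFS

x − T + W/2 = -14 − (-16) + 6 = 8.
GR = (1 − 1/4) × 8² / 24 = 0.75 × 64 / 24 = 2 dB.
Output = -14 − 2 = -16 dBFS.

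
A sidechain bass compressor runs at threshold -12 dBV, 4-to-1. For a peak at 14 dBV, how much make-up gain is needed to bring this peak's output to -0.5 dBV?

Overshoot 26 dB → 26/4 = 6.5 dB after compression, so the compressed level is -12 + 6.5 = -5.5 dBV.
Make-up = target − compressed = -0.5 − (-5.5) = 5 dB.

5 dB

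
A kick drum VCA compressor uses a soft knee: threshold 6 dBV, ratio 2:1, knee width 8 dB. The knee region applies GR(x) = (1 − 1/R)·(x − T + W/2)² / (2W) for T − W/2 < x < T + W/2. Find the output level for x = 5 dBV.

x − T + W/2 = 5 − 6 + 4 = 3.
GR = (1 − 1/2) × 3² / 16 = 0.5 × 9 / 16 = 0.28125 dB.
Output = 5 − 0.28125 = 4.71875 dBV.

4.71875 dBV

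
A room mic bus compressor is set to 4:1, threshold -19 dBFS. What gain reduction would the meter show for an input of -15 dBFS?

3 dB

Overshoot = -15 − (-19) = 4 dB.
A 4:1 ratio leaves 1 dB of that excess.
GR = overshoot in − overshoot out = 4 − 1 = 3 dB.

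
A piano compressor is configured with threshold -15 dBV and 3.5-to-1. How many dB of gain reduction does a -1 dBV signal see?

10 dB

-1 dBV exceeds the threshold by 14 dB.
After 3.5:1 compression the overshoot becomes 14/3.5 = 4 dB.
Gain reduction = 14 − 4 = 10 dB.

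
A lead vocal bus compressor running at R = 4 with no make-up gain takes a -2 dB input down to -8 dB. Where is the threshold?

-10 dB

Input is 8 dB above T (since output overshoot × R = input overshoot: (-8 − T)·4 = -2 − T gives T = -10 dB).
Check: -10 + (-2 − (-10))/4 = -10 + 2 = -8 dB. ✓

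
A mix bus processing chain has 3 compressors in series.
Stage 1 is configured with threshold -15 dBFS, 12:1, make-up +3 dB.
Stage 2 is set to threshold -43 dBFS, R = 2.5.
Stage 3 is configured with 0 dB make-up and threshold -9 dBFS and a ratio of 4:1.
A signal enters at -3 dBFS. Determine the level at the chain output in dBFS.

-30.2 dBFS

Stage 1: -3 dBFS is 12 dB over -15 dBFS; at 12:1 that becomes 1 dB over, giving -14 dBFS; +3 dB make-up → -11 dBFS.
Stage 2: -11 dBFS is 32 dB over -43 dBFS; at 2.5:1 that becomes 12.8 dB over, giving -30.2 dBFS.
Stage 3: below threshold (-30.2 ≤ -9); passes unchanged; output -30.2 dBFS.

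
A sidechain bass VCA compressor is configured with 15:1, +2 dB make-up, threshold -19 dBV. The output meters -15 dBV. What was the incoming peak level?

11 dBV

Before make-up, the level was -15 − 2 = -17 dBV.
The compressed level sits -17 − (-19) = 2 dB over threshold.
Before 15:1 compression the overshoot was 2 × 15 = 30 dB, so input = -19 + 30 = 11 dBV.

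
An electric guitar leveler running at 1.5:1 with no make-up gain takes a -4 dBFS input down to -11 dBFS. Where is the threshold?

-25 dBFS

Gain reduction = -4 − (-11) = 7 dB; output overshoot = GR / (R − 1) = 7 / 0.5 = 14 dB.
Threshold = output − output overshoot = -11 − 14 = -25 dBFS.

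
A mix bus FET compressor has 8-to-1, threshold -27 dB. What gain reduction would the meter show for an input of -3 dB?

The signal is 24 dB above threshold.
At 8:1, output sits 24/8 = 3 dB above threshold.
GR = overshoot in − overshoot out = 24 − 3 = 21 dB.

21 dB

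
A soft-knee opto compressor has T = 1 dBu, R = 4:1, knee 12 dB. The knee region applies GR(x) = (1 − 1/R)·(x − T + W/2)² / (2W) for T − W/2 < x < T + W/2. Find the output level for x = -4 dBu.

-4.03125 dBu

x − T + W/2 = -4 − 1 + 6 = 1.
GR = (1 − 1/4) × 1² / 24 = 0.75 × 1 / 24 = 0.03125 dB.
Output = -4 − 0.03125 = -4.03125 dBu.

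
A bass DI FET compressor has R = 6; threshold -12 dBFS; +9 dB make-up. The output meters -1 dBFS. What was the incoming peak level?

0 dBFS

Remove make-up: -1 − 9 = -10 dBFS.
That's 2 dB above the -12 dBFS threshold.
Undo the ratio: input overshoot = 2 × 6 = 12 dB, giving input = 0 dBFS.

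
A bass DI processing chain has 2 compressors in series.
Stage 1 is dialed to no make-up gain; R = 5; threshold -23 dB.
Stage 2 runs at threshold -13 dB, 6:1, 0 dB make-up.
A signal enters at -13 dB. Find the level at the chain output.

Stage 1: -13 dB is 10 dB over -23 dB; at 5:1 that becomes 2 dB over, giving -21 dB.
Stage 2: -21 dB is at or below the -13 dB threshold — no compression; output -21 dB.

-21 dB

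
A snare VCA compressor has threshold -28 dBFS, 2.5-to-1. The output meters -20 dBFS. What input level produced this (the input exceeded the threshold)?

-8 dBFS

The compressed level sits -20 − (-28) = 8 dB over threshold.
Input overshoot = R × output overshoot = 20 dB → input = -28 + 20 = -8 dBFS.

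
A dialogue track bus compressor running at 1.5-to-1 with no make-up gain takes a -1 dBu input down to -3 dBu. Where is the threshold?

-7 dBu

Input is 6 dB above T (since output overshoot × R = input overshoot: (-3 − T)·1.5 = -1 − T gives T = -7 dBu).
Check: -7 + (-1 − (-7))/1.5 = -7 + 4 = -3 dBu. ✓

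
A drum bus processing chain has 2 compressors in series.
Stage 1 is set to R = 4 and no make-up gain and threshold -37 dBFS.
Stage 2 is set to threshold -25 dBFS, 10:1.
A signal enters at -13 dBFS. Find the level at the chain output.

-31 dBFS

Stage 1: overshoot 24 dB → 24/4 = 6 dB → -31 dBFS.
Stage 2: -31 dBFS ≤ -25 dBFS, so stage 2 doesn't engage; output -31 dBFS.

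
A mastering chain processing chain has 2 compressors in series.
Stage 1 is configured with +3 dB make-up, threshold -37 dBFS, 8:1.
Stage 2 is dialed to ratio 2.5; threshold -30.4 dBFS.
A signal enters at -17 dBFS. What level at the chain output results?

Stage 1: 20 dB above -37 dBFS, reduced 8:1 to 2.5 dB above → -34.5 dBFS; +3 dB make-up → -31.5 dBFS.
Stage 2: -31.5 dBFS ≤ -30.4 dBFS, so stage 2 doesn't engage; output -31.5 dBFS.

-31.5 dBFS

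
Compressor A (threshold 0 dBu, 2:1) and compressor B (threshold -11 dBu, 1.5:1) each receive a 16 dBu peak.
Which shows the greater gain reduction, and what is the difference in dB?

B, by 1 dB

A: overshoot 16 dB → output overshoot 8 dB → GR 8 dB.
B: overshoot 27 dB → output overshoot 18 dB → GR 9 dB.
Difference: 1 dB in favour of B.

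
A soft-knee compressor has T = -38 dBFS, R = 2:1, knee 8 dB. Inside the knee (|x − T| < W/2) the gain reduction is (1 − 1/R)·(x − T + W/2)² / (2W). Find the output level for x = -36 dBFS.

-37.125 dBFS

x − T + W/2 = -36 − (-38) + 4 = 6.
GR = (1 − 1/2) × 6² / 16 = 0.5 × 36 / 16 = 1.125 dB.
Output = -36 − 1.125 = -37.125 dBFS.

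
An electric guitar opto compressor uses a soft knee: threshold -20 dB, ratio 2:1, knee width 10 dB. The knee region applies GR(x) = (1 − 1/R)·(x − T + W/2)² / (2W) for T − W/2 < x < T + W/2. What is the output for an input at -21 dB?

x − T + W/2 = -21 − (-20) + 5 = 4.
GR = (1 − 1/2) × 4² / 20 = 0.5 × 16 / 20 = 0.4 dB.
Output = -21 − 0.4 = -21.4 dB.

-21.4 dB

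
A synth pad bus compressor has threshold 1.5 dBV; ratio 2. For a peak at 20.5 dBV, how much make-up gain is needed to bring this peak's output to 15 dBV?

4 dB

Overshoot 19 dB → 19/2 = 9.5 dB after compression, so the compressed level is 1.5 + 9.5 = 11 dBV.
Make-up = target − compressed = 15 − 11 = 4 dB.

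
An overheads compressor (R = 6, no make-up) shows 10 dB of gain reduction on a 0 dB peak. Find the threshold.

Input is 12 dB above T (since output overshoot × R = input overshoot: (-10 − T)·6 = 0 − T gives T = -12 dB).
Check: -12 + (0 − (-12))/6 = -12 + 2 = -10 dB. ✓

-12 dB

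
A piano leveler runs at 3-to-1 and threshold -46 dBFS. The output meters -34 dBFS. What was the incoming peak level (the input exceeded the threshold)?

-10 dBFS

That's 12 dB above the -46 dBFS threshold.
Undo the ratio: input overshoot = 12 × 3 = 36 dB, giving input = -10 dBFS.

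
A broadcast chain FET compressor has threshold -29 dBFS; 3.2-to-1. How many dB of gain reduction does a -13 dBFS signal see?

Overshoot = -13 − (-29) = 16 dB.
At 3.2:1, output sits 16/3.2 = 5 dB above threshold.
Gain reduction = 16 − 5 = 11 dB.

11 dB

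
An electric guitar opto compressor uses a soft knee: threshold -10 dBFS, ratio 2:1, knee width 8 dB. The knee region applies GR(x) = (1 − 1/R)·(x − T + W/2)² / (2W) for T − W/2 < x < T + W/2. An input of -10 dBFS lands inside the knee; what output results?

-10.5 dBFS

x − T + W/2 = -10 − (-10) + 4 = 4.
GR = (1 − 1/2) × 4² / 16 = 0.5 × 16 / 16 = 0.5 dB.
Output = -10 − 0.5 = -10.5 dBFS.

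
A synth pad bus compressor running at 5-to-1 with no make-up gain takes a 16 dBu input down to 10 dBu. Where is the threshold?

8.5 dBu

Let T be the threshold. Output overshoot = (input overshoot)/R, so 10 − T = (16 − T)/5.
5·(10 − T) = 16 − T → 4·T = 50 − 16 = 34.
T = 34/4 = 8.5 dBu.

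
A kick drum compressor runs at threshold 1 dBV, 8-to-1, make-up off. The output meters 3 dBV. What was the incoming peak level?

Post-compression overshoot = 3 − 1 = 2 dB.
Before 8:1 compression the overshoot was 2 × 8 = 16 dB, so input = 1 + 16 = 17 dBV.

17 dBV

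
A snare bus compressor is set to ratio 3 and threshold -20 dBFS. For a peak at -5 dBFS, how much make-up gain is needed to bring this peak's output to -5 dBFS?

10 dB

Without make-up, output = threshold + overshoot/3 = -20 + 5 = -15 dBFS.
Gap to target: 10 dB.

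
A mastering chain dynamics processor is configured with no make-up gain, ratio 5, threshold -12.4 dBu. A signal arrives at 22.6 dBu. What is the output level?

-5.4 dBu

Overshoot: 22.6 − (-12.4) = 35 dB.
At 5:1 the overshoot is divided by 5, leaving 7 dB above threshold.
That puts the output at -5.4 dBu.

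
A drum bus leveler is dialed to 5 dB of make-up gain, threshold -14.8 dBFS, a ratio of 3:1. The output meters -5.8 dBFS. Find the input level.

Before make-up, the level was -5.8 − 5 = -10.8 dBFS.
The compressed level sits -10.8 − (-14.8) = 4 dB over threshold.
Undo the ratio: input overshoot = 4 × 3 = 12 dB, giving input = -2.8 dBFS.

-2.8 dBFS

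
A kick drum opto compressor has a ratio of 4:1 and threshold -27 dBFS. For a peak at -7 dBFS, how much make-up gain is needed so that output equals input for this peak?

15 dB

Without make-up, output = threshold + overshoot/4 = -27 + 5 = -22 dBFS.
Gap to target: 15 dB.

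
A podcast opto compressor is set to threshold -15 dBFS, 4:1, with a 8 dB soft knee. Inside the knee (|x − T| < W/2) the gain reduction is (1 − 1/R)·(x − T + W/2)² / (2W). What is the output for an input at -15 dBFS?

x − T + W/2 = -15 − (-15) + 4 = 4.
GR = (1 − 1/4) × 4² / 16 = 0.75 × 16 / 16 = 0.75 dB.
Output = -15 − 0.75 = -15.75 dBFS.

-15.75 dBFS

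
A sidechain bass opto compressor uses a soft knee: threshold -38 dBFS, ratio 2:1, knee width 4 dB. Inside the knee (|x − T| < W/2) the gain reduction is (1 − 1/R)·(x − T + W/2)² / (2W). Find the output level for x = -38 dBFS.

x − T + W/2 = -38 − (-38) + 2 = 2.
GR = (1 − 1/2) × 2² / 8 = 0.5 × 4 / 8 = 0.25 dB.
Output = -38 − 0.25 = -38.25 dBFS.

-38.25 dBFS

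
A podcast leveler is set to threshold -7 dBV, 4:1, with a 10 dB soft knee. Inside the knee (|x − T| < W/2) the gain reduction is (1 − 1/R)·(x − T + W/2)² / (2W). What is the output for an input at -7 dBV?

x − T + W/2 = -7 − (-7) + 5 = 5.
GR = (1 − 1/4) × 5² / 20 = 0.75 × 25 / 20 = 0.9375 dB.
Output = -7 − 0.9375 = -7.9375 dBV.

-7.9375 dBV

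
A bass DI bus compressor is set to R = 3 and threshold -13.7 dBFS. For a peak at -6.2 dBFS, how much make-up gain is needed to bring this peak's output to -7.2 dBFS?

4 dB

Overshoot 7.5 dB → 7.5/3 = 2.5 dB after compression, so the compressed level is -13.7 + 2.5 = -11.2 dBFS.
Make-up = target − compressed = -7.2 − (-11.2) = 4 dB.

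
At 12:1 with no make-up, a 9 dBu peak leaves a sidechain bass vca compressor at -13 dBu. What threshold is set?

Let T be the threshold. Output overshoot = (input overshoot)/R, so -13 − T = (9 − T)/12.
12·(-13 − T) = 9 − T → 11·T = -156 − 9 = -165.
T = -165/11 = -15 dBu.

-15 dBu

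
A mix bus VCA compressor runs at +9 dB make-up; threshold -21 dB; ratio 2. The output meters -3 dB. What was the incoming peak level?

Stripping the +9 dB make-up gives -12 dB at the gain stage.
The compressed level sits -12 − (-21) = 9 dB over threshold.
Before 2:1 compression the overshoot was 9 × 2 = 18 dB, so input = -21 + 18 = -3 dB.

-3 dB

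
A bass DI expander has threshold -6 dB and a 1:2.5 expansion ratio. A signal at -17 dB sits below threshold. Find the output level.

Undershoot = (-6) − (-17) = 11 dB.
At 1:2.5, that expands to 27.5 dB under threshold.
Output = -6 − 27.5 = -33.5 dB.

-33.5 dB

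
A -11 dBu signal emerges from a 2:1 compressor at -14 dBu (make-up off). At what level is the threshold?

Gain reduction = -11 − (-14) = 3 dB; output overshoot = GR / (R − 1) = 3 / 1 = 3 dB.
Threshold = output − output overshoot = -14 − 3 = -17 dBu.

-17 dBu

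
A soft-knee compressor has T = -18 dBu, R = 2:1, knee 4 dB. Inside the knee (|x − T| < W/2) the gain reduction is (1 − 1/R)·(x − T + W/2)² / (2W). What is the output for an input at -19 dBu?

x − T + W/2 = -19 − (-18) + 2 = 1.
GR = (1 − 1/2) × 1² / 8 = 0.5 × 1 / 8 = 0.0625 dB.
Output = -19 − 0.0625 = -19.0625 dBu.

-19.0625 dBu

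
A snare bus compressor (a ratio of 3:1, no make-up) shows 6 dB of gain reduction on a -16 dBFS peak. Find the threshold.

Input is 9 dB above T (since output overshoot × R = input overshoot: (-22 − T)·3 = -16 − T gives T = -25 dBFS).
Check: -25 + (-16 − (-25))/3 = -25 + 3 = -22 dBFS. ✓

-25 dBFS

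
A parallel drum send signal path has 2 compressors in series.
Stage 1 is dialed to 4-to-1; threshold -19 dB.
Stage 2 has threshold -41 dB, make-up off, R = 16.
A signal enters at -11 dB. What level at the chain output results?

Stage 1: 8 dB above -19 dB, reduced 4:1 to 2 dB above → -17 dB.
Stage 2: -17 dB is 24 dB over -41 dB; at 16:1 that becomes 1.5 dB over, giving -39.5 dB.

-39.5 dB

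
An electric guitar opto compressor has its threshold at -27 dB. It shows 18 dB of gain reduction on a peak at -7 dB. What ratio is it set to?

Input overshoot = -7 − (-27) = 20 dB.
Output overshoot = 20 − 18 = 2 dB.
Ratio = input overshoot / output overshoot = 20 / 2 = 10.

10:1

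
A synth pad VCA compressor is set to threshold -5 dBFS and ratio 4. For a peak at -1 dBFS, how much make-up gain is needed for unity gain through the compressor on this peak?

Without make-up, output = threshold + overshoot/4 = -5 + 1 = -4 dBFS.
Gap to target: 3 dB.

3 dB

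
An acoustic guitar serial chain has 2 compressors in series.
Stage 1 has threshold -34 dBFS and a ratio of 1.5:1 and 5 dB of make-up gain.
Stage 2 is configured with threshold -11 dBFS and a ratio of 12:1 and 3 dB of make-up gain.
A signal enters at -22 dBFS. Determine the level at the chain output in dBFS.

-18 dBFS

Stage 1: overshoot 12 dB → 12/1.5 = 8 dB → -26 dBFS; +5 dB make-up → -21 dBFS.
Stage 2: -21 dBFS ≤ -11 dBFS, so stage 2 doesn't engage; make-up brings it to -18 dBFS.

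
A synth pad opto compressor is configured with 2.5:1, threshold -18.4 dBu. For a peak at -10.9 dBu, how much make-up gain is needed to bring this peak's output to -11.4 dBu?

The peak compresses to -18.4 + 7.5/2.5 = -15.4 dBu.
To reach -11.4 dBu requires -11.4 − (-15.4) = 4 dB of make-up.

4 dB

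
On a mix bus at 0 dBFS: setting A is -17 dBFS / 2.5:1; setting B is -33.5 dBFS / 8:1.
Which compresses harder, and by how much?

A: GR = 17 − 17/2.5 = 10.2 dB.
B: GR = 33.5 − 33.5/8 = 29.3125 dB.
B applies 19.1125 dB more gain reduction.

B, by 19.1125 dB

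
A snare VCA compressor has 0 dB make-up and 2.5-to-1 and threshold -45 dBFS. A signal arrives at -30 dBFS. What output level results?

-39 dBFS

-30 dBFS sits 15 dB over threshold.
At 2.5:1 the overshoot is divided by 2.5, leaving 6 dB above threshold.
So the level is -45 + 6 = -39 dBFS.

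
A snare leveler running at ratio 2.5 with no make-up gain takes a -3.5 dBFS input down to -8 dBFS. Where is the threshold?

-11 dBFS

Let T be the threshold. Output overshoot = (input overshoot)/R, so -8 − T = (-3.5 − T)/2.5.
2.5·(-8 − T) = -3.5 − T → 1.5·T = -20 − (-3.5) = -16.5.
T = -16.5/1.5 = -11 dBFS.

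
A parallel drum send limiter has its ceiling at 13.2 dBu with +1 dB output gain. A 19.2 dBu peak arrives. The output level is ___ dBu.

At ∞:1, everything above 13.2 dBu is held at the ceiling.
Output gain then adds 1 dB: 13.2 + 1 = 14.2 dBu.

14.2 dBu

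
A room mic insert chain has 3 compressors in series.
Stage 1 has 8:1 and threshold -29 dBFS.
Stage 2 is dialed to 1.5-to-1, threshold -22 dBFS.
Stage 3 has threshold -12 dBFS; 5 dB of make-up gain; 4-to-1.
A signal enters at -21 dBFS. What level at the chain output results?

Stage 1: 8 dB above -29 dBFS, reduced 8:1 to 1 dB above → -28 dBFS.
Stage 2: below threshold (-28 ≤ -22); passes unchanged; output -28 dBFS.
Stage 3: below threshold (-28 ≤ -12); passes unchanged; make-up brings it to -23 dBFS.

-23 dBFS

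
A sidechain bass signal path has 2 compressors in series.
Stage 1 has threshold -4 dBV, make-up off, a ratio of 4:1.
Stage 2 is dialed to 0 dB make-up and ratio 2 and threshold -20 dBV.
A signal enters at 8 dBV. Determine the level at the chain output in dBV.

Stage 1: 8 dBV is 12 dB over -4 dBV; at 4:1 that becomes 3 dB over, giving -1 dBV.
Stage 2: 19 dB above -20 dBV, reduced 2:1 to 9.5 dB above → -10.5 dBV.

-10.5 dBV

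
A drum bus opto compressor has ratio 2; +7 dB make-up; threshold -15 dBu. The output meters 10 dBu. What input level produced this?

21 dBu

Remove make-up: 10 − 7 = 3 dBu.
The compressed level sits 3 − (-15) = 18 dB over threshold.
Before 2:1 compression the overshoot was 18 × 2 = 36 dB, so input = -15 + 36 = 21 dBu.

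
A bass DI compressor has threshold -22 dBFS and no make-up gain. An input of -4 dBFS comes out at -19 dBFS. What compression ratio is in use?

Input overshoot = -4 − (-22) = 18 dB; output overshoot = -19 − (-22) = 3 dB.
Ratio = 18 / 3 = 6.

6:1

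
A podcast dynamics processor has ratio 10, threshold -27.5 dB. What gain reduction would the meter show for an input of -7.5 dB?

18 dB

The signal is 20 dB above threshold.
After 10:1 compression the overshoot becomes 20/10 = 2 dB.
So the signal is attenuated by 20 − 2 = 18 dB.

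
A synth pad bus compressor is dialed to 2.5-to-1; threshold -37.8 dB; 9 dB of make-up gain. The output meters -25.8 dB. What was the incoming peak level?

-30.3 dB

Remove make-up: -25.8 − 9 = -34.8 dB.
Post-compression overshoot = -34.8 − (-37.8) = 3 dB.
Input overshoot = R × output overshoot = 7.5 dB → input = -37.8 + 7.5 = -30.3 dB.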